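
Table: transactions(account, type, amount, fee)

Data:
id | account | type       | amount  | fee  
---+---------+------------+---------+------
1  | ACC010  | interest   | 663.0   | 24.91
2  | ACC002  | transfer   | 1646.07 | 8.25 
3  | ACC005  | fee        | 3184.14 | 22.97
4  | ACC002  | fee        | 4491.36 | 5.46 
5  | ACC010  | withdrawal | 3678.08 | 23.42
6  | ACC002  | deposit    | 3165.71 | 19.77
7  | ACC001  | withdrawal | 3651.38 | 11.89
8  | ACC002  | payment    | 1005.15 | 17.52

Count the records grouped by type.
SELECT type, COUNT(*) as count
FROM transactions
GROUP BY type

Result:
  deposit: 1
  fee: 2
  interest: 1
  payment: 1
  transfer: 1
  withdrawal: 2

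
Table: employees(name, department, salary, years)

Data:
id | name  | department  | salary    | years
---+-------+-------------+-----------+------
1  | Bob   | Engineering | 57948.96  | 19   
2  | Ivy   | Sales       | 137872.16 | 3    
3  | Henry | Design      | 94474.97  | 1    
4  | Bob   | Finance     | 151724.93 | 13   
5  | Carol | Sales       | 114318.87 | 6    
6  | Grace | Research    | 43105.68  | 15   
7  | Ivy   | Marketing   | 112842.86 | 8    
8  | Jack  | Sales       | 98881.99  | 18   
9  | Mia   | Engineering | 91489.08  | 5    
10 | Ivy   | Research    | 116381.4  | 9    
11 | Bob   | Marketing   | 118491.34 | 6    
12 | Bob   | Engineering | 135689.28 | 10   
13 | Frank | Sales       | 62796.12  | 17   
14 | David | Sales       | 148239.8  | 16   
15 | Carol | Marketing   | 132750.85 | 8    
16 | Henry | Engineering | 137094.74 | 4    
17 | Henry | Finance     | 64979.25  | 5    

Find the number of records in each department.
SELECT department, COUNT(*) as count
FROM employees
GROUP BY department

Result:
  Design: 1
  Engineering: 4
  Finance: 2
  Marketing: 3
  Research: 2
  Sales: 5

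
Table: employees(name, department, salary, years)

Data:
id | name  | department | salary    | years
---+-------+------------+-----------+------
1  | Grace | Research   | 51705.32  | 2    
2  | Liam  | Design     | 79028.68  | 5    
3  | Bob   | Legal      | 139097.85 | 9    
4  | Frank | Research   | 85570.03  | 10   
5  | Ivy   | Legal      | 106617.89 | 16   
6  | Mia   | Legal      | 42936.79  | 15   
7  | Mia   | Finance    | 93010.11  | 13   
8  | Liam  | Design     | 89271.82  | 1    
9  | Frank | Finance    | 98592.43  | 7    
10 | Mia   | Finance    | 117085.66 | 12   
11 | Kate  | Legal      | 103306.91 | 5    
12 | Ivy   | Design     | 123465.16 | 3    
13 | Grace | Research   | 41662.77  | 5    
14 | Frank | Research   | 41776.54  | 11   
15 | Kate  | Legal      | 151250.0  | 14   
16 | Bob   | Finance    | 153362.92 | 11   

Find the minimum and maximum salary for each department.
SELECT department, MIN(salary), MAX(salary)
FROM employees
GROUP BY department

Result:
  Design: min=79028.68, max=123465.16
  Finance: min=93010.11, max=153362.92
  Legal: min=42936.79, max=151250.00
  Research: min=41662.77, max=85570.03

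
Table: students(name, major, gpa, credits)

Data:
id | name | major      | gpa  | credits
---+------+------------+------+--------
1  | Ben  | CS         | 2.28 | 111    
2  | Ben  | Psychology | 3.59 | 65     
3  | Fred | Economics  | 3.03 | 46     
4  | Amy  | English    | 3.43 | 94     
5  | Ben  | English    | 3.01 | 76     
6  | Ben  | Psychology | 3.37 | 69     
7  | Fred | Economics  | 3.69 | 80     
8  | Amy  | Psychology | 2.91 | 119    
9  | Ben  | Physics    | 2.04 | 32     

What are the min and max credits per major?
SELECT major, MIN(credits), MAX(credits)
FROM students
GROUP BY major

Result:
  CS: min=111, max=111
  Economics: min=46, max=80
  English: min=76, max=94
  Physics: min=32, max=32
  Psychology: min=65, max=119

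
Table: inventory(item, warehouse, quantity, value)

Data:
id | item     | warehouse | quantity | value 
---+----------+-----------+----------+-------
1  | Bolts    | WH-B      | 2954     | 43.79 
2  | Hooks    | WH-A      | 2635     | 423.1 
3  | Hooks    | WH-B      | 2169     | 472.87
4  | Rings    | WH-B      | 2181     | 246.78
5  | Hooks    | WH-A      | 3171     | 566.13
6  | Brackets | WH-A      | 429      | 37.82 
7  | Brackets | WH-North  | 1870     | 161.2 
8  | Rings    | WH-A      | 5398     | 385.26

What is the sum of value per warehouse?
SELECT warehouse, SUM(value) as result
FROM inventory
GROUP BY warehouse

Result:
  WH-A: 1412.31
  WH-B: 763.44
  WH-North: 161.20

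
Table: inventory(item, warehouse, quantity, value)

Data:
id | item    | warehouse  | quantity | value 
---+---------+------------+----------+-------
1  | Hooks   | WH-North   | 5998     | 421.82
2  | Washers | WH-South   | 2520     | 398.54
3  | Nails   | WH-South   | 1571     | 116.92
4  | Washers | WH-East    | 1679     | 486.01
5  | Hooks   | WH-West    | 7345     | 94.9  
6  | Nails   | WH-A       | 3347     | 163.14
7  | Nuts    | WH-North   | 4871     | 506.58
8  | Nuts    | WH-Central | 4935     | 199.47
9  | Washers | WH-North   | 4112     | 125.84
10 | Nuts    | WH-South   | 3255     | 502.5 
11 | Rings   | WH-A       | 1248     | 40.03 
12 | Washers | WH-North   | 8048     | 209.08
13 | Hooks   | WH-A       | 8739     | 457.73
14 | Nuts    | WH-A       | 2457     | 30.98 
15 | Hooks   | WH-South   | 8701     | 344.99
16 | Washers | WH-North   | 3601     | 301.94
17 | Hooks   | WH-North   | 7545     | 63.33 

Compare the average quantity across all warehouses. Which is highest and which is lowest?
SELECT warehouse, AVG(quantity)
FROM inventory
GROUP BY warehouse
ORDER BY AVG(quantity)

All groups:
  WH-East: 1679.00
  WH-A: 3947.75
  WH-South: 4011.75
  WH-Central: 4935.00
  WH-North: 5695.83
  WH-West: 7345.00

Highest: WH-West (7345.00)
Lowest: WH-East (1679.00)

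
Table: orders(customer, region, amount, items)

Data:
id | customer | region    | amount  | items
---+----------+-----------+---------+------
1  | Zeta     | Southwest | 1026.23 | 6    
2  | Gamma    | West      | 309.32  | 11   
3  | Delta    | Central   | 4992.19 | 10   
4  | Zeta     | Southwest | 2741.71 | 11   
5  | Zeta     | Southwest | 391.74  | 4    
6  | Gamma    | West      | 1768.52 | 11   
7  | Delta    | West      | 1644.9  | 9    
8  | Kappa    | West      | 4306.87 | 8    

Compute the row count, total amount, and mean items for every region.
SELECT region,
       COUNT(*) as cnt,
       SUM(amount) as total_amount,
       AVG(items) as avg_items
FROM orders
GROUP BY region

Result:
  Central: 1 records, 4992.19 total amount, 10.00 avg items
  Southwest: 3 records, 4159.68 total amount, 7.00 avg items
  West: 4 records, 8029.61 total amount, 9.75 avg items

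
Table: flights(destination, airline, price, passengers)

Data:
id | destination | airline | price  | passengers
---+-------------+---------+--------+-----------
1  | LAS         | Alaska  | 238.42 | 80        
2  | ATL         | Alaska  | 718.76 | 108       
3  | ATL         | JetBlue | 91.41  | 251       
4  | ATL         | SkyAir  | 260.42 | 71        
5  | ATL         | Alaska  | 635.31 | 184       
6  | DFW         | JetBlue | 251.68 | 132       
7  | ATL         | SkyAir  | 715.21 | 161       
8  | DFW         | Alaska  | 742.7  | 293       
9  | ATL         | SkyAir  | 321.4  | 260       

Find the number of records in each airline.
SELECT airline, COUNT(*) as count
FROM flights
GROUP BY airline

Result:
  Alaska: 4
  JetBlue: 2
  SkyAir: 3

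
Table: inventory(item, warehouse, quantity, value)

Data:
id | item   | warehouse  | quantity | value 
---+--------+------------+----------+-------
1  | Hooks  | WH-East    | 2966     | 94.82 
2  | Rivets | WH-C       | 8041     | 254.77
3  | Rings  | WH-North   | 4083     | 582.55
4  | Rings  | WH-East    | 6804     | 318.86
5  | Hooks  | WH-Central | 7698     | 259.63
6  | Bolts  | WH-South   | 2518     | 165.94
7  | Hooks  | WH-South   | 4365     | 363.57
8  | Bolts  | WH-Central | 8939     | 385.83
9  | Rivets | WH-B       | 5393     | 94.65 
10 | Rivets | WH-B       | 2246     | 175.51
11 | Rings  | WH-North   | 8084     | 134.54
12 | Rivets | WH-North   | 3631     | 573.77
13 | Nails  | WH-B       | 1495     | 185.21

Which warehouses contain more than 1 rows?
SELECT warehouse, COUNT(*) as cnt
FROM inventory
GROUP BY warehouse
HAVING COUNT(*) > 1

Result:
  WH-B: 3
  WH-Central: 2
  WH-East: 2
  WH-North: 3
  WH-South: 2

Note: HAVING filters groups after aggregation, WHERE filters rows before.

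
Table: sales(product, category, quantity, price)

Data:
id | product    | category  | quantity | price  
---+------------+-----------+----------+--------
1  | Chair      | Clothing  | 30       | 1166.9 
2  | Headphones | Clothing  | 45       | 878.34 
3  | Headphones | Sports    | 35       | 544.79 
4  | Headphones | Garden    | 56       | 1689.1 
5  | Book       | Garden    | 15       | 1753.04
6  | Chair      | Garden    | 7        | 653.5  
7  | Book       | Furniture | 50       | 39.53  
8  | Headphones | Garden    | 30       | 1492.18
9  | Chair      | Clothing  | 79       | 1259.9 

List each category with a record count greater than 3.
SELECT category, COUNT(*) as cnt
FROM sales
GROUP BY category
HAVING COUNT(*) > 3

Result:
  Garden: 4

Note: HAVING filters groups after aggregation, WHERE filters rows before.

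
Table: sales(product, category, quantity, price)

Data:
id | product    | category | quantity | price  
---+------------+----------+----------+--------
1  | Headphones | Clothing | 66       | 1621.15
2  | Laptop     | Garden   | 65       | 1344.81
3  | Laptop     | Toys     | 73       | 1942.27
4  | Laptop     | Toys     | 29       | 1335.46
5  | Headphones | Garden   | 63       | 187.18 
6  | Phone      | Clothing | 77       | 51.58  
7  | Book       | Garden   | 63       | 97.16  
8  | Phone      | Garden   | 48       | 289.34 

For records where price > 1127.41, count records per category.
SELECT category, COUNT(*)
FROM sales
WHERE price > 1127.41
GROUP BY category

Note: WHERE filters rows before grouping.

Result:
  Clothing: 1
  Garden: 1
  Toys: 2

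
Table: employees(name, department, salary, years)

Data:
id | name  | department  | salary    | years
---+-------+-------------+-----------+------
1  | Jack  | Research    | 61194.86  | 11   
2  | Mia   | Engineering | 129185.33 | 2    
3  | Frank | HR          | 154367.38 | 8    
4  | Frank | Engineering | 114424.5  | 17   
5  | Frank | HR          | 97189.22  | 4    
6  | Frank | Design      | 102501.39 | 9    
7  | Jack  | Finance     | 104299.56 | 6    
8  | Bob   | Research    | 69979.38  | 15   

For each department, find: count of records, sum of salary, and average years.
SELECT department,
       COUNT(*) as cnt,
       SUM(salary) as total_salary,
       AVG(years) as avg_years
FROM employees
GROUP BY department

Result:
  Design: 1 records, 102501.39 total salary, 9.00 avg years
  Engineering: 2 records, 243609.83 total salary, 9.50 avg years
  Finance: 1 records, 104299.56 total salary, 6.00 avg years
  HR: 2 records, 251556.60 total salary, 6.00 avg years
  Research: 2 records, 131174.24 total salary, 13.00 avg years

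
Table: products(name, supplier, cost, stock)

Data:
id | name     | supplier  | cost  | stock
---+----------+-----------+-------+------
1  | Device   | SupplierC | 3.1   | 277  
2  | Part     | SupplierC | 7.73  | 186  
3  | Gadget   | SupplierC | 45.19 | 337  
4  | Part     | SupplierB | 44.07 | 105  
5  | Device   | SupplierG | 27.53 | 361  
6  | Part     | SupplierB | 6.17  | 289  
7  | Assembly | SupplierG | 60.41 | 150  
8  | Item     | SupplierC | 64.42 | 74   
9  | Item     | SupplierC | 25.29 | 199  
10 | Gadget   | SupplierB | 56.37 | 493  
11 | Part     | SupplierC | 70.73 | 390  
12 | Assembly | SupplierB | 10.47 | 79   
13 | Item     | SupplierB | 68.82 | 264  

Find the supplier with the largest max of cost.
SELECT supplier, MAX(cost) as val
FROM products
GROUP BY supplier
ORDER BY val DESC
LIMIT 1

Result: SupplierC with max(cost) = 70.73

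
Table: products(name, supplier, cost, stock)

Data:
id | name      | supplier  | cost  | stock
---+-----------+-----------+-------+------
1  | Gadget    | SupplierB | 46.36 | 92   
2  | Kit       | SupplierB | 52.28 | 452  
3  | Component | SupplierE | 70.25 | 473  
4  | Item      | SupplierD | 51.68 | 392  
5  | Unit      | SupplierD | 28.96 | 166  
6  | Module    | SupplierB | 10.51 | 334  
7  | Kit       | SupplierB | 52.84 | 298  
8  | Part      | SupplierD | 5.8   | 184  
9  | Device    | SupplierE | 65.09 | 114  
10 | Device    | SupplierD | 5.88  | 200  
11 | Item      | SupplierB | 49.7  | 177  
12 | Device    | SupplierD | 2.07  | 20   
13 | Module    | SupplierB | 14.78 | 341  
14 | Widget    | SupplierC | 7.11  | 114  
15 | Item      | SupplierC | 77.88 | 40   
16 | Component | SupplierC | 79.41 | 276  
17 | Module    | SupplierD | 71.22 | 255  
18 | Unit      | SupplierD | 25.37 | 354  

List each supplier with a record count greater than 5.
SELECT supplier, COUNT(*) as cnt
FROM products
GROUP BY supplier
HAVING COUNT(*) > 5

Result:
  SupplierB: 6
  SupplierD: 7

Note: HAVING filters groups after aggregation, WHERE filters rows before.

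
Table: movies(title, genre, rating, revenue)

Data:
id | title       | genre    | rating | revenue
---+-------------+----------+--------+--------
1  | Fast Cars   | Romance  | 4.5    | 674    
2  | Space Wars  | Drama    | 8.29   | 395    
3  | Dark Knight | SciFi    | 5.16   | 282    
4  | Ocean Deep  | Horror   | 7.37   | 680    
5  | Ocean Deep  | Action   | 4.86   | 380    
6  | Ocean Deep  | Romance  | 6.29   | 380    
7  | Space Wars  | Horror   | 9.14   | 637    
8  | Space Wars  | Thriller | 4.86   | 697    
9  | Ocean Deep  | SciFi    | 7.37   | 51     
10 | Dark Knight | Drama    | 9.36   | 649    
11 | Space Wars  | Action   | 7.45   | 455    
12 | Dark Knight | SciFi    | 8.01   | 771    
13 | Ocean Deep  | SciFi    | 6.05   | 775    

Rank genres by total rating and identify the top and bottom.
SELECT genre, SUM(rating)
FROM movies
GROUP BY genre
ORDER BY SUM(rating)

All groups:
  Thriller: 4.86
  Romance: 10.79
  Action: 12.31
  Horror: 16.51
  Drama: 17.65
  SciFi: 26.59

Highest: SciFi (26.59)
Lowest: Thriller (4.86)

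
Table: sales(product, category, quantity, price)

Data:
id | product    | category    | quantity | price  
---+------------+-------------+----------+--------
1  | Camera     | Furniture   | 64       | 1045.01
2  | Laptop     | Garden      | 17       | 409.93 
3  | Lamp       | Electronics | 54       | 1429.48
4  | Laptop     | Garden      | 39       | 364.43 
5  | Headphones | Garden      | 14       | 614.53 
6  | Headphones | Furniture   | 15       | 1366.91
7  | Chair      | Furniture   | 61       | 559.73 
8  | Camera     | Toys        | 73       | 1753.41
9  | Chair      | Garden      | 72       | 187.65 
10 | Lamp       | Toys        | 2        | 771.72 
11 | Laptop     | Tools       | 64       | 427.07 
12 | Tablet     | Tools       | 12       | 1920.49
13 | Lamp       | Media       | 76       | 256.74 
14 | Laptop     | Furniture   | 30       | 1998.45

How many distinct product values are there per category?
SELECT category, COUNT(DISTINCT product)
FROM sales
GROUP BY category

Result:
  Electronics: 1 distinct
  Furniture: 4 distinct
  Garden: 3 distinct
  Media: 1 distinct
  Tools: 2 distinct
  Toys: 2 distinct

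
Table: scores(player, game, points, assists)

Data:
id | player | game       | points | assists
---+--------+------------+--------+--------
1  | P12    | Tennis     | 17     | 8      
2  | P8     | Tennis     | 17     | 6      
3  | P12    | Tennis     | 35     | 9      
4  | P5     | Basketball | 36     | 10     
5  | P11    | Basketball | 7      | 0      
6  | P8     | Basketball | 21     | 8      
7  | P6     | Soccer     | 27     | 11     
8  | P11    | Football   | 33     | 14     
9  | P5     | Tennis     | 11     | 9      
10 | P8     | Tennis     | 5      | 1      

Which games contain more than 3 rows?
SELECT game, COUNT(*) as cnt
FROM scores
GROUP BY game
HAVING COUNT(*) > 3

Result:
  Tennis: 5

Note: HAVING filters groups after aggregation, WHERE filters rows before.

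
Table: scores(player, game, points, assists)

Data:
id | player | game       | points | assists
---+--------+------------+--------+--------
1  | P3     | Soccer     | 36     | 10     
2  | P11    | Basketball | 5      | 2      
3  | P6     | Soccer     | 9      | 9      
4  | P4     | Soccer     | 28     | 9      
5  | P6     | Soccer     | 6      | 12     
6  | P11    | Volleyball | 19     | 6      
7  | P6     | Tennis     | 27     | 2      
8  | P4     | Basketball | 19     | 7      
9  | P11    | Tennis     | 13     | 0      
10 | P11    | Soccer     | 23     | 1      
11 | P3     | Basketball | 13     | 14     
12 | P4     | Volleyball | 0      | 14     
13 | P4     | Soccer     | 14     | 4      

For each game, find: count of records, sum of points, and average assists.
SELECT game,
       COUNT(*) as cnt,
       SUM(points) as total_points,
       AVG(assists) as avg_assists
FROM scores
GROUP BY game

Result:
  Basketball: 3 records, 37 total points, 7.67 avg assists
  Soccer: 6 records, 116 total points, 7.50 avg assists
  Tennis: 2 records, 40 total points, 1.00 avg assists
  Volleyball: 2 records, 19 total points, 10.00 avg assists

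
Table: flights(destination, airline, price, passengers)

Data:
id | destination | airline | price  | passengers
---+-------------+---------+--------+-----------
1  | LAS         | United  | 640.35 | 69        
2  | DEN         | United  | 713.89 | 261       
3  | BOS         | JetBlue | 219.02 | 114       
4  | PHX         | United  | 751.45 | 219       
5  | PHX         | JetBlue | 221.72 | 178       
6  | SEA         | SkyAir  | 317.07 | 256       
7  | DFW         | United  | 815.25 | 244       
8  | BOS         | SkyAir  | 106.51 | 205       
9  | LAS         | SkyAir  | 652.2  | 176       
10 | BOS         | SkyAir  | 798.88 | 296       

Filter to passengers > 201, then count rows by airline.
SELECT airline, COUNT(*)
FROM flights
WHERE passengers > 201
GROUP BY airline

Note: WHERE filters rows before grouping.

Result:
  SkyAir: 3
  United: 3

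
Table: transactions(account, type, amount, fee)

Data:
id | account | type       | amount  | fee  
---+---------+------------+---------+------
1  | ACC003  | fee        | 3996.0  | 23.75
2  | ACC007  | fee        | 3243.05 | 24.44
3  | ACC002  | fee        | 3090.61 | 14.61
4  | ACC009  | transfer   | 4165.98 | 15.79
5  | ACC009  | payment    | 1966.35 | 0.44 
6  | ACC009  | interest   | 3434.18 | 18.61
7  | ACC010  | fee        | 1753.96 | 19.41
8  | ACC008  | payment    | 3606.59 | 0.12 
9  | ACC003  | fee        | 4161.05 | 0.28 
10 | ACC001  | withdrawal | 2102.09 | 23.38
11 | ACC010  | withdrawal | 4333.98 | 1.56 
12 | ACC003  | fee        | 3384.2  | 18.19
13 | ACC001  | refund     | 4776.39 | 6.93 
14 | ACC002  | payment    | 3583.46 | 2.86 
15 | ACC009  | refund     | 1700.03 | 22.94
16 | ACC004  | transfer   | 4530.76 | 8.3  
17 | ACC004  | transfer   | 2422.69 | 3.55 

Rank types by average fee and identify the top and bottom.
SELECT type, AVG(fee)
FROM transactions
GROUP BY type
ORDER BY AVG(fee)

All groups:
  payment: 1.14
  transfer: 9.21
  withdrawal: 12.47
  refund: 14.94
  fee: 16.78
  interest: 18.61

Highest: interest (18.61)
Lowest: payment (1.14)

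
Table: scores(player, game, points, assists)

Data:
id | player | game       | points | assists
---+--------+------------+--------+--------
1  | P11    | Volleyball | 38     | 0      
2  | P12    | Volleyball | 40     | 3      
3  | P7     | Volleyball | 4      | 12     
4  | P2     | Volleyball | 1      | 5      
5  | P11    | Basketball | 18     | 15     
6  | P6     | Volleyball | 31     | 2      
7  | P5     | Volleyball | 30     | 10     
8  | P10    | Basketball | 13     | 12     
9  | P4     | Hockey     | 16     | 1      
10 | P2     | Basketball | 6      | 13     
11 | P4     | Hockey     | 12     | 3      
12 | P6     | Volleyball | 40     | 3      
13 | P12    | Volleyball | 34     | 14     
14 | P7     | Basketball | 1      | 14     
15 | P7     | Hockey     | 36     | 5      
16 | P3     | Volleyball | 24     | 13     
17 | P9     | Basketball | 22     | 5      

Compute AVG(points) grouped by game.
SELECT game, AVG(points) as result
FROM scores
GROUP BY game

Result:
  Basketball: 12.00
  Hockey: 21.33
  Volleyball: 26.89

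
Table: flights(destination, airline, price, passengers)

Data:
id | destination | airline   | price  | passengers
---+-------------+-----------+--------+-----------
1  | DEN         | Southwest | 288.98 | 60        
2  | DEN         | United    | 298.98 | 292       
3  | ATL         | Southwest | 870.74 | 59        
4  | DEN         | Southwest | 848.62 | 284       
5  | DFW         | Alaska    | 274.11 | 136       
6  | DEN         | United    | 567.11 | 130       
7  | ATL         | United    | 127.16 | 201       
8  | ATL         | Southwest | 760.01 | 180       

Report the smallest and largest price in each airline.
SELECT airline, MIN(price), MAX(price)
FROM flights
GROUP BY airline

Result:
  Alaska: min=274.11, max=274.11
  Southwest: min=288.98, max=870.74
  United: min=127.16, max=567.11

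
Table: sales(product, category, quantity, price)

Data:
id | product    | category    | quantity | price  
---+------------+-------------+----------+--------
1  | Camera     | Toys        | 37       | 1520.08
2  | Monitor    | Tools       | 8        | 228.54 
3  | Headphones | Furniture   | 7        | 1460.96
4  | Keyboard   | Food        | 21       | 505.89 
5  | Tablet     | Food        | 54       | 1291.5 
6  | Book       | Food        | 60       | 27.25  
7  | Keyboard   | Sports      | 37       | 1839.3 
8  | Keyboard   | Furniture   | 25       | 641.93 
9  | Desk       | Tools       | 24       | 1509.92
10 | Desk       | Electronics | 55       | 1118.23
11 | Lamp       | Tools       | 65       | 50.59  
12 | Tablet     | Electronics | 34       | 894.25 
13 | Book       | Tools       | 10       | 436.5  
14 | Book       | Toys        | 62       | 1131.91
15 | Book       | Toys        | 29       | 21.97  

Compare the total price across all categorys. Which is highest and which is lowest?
SELECT category, SUM(price)
FROM sales
GROUP BY category
ORDER BY SUM(price)

All groups:
  Food: 1824.64
  Sports: 1839.30
  Electronics: 2012.48
  Furniture: 2102.89
  Tools: 2225.55
  Toys: 2673.96

Highest: Toys (2673.96)
Lowest: Food (1824.64)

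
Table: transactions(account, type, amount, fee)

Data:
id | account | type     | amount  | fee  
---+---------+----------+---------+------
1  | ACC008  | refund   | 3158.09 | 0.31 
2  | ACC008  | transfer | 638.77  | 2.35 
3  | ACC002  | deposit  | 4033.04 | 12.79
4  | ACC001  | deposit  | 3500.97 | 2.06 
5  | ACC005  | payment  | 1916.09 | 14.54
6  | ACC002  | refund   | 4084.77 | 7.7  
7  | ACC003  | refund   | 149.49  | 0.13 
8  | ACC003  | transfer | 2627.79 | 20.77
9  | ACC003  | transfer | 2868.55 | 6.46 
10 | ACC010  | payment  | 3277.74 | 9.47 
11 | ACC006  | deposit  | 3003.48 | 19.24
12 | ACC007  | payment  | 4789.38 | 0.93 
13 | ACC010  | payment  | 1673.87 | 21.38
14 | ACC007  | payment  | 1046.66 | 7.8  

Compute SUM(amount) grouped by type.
SELECT type, SUM(amount) as result
FROM transactions
GROUP BY type

Result:
  deposit: 10537.49
  payment: 12703.74
  refund: 7392.35
  transfer: 6135.11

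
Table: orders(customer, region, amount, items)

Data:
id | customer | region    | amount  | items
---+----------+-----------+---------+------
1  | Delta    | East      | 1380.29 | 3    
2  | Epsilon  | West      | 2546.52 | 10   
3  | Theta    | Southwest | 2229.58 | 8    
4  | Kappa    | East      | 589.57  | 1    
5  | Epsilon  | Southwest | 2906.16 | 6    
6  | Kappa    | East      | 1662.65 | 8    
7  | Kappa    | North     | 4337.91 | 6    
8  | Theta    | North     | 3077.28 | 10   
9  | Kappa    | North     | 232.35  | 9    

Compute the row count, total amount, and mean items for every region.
SELECT region,
       COUNT(*) as cnt,
       SUM(amount) as total_amount,
       AVG(items) as avg_items
FROM orders
GROUP BY region

Result:
  East: 3 records, 3632.51 total amount, 4.00 avg items
  North: 3 records, 7647.54 total amount, 8.33 avg items
  Southwest: 2 records, 5135.74 total amount, 7.00 avg items
  West: 1 records, 2546.52 total amount, 10.00 avg items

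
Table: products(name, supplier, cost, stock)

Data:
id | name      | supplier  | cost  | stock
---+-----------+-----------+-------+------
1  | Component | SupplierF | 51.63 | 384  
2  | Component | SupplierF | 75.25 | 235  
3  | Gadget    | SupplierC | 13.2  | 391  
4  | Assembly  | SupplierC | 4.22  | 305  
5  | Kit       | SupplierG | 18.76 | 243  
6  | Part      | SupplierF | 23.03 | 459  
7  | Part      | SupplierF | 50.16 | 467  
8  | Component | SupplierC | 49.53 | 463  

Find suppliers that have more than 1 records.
SELECT supplier, COUNT(*) as cnt
FROM products
GROUP BY supplier
HAVING COUNT(*) > 1

Result:
  SupplierC: 3
  SupplierF: 4

Note: HAVING filters groups after aggregation, WHERE filters rows before.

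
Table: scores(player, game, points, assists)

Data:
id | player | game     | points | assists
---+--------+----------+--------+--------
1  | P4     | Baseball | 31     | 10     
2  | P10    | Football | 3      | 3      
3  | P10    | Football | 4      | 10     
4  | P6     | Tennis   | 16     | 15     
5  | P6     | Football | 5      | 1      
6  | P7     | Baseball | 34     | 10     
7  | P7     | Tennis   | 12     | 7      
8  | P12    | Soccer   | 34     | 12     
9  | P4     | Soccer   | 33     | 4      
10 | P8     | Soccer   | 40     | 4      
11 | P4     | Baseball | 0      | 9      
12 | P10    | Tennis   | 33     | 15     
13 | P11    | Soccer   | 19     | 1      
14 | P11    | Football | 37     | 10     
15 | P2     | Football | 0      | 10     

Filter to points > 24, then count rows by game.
SELECT game, COUNT(*)
FROM scores
WHERE points > 24
GROUP BY game

Note: WHERE filters rows before grouping.

Result:
  Baseball: 2
  Football: 1
  Soccer: 3
  Tennis: 1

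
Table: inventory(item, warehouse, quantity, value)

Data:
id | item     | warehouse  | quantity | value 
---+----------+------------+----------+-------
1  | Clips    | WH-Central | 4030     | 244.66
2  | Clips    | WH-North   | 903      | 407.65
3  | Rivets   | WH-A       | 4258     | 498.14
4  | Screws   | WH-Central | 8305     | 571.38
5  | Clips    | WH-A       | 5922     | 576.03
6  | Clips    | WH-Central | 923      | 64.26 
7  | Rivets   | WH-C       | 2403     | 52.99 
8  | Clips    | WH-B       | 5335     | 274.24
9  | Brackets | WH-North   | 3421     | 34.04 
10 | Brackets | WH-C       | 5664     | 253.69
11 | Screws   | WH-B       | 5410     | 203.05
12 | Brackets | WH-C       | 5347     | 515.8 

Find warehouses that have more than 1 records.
SELECT warehouse, COUNT(*) as cnt
FROM inventory
GROUP BY warehouse
HAVING COUNT(*) > 1

Result:
  WH-A: 2
  WH-B: 2
  WH-C: 3
  WH-Central: 3
  WH-North: 2

Note: HAVING filters groups after aggregation, WHERE filters rows before.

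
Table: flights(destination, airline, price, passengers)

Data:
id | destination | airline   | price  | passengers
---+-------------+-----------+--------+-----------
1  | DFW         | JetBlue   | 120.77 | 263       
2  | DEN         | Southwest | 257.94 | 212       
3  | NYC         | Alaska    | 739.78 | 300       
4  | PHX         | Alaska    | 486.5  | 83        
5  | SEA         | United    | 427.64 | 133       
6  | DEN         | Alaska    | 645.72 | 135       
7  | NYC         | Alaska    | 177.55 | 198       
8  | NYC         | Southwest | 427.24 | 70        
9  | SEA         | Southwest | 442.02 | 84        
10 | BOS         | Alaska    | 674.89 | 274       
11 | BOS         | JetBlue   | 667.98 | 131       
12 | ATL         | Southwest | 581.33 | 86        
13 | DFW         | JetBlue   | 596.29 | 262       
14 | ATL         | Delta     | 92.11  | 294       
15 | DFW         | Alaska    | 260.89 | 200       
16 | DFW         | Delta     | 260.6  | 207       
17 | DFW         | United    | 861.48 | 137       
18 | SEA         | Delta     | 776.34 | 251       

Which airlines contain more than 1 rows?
SELECT airline, COUNT(*) as cnt
FROM flights
GROUP BY airline
HAVING COUNT(*) > 1

Result:
  Alaska: 6
  Delta: 3
  JetBlue: 3
  Southwest: 4
  United: 2

Note: HAVING filters groups after aggregation, WHERE filters rows before.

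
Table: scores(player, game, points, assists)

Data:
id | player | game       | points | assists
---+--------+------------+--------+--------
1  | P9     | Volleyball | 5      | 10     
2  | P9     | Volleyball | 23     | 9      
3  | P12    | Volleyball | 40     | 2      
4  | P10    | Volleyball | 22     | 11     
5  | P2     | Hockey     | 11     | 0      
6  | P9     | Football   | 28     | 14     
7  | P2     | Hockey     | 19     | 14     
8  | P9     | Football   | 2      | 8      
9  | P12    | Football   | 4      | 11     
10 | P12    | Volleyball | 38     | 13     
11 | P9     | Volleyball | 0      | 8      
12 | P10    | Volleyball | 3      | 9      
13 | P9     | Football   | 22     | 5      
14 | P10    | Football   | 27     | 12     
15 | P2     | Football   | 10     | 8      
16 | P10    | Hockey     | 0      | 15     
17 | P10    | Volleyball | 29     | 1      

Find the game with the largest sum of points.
SELECT game, SUM(points) as val
FROM scores
GROUP BY game
ORDER BY val DESC
LIMIT 1

Result: Volleyball with sum(points) = 160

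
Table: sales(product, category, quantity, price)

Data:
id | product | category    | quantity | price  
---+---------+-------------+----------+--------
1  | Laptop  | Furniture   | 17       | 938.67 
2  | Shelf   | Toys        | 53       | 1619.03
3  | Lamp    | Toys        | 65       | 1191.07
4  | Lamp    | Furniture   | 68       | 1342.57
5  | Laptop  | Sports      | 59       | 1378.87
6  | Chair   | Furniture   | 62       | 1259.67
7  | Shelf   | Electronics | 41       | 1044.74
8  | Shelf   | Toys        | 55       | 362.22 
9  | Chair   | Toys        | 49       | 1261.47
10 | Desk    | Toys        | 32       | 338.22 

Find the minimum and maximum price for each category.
SELECT category, MIN(price), MAX(price)
FROM sales
GROUP BY category

Result:
  Electronics: min=1044.74, max=1044.74
  Furniture: min=938.67, max=1342.57
  Sports: min=1378.87, max=1378.87
  Toys: min=338.22, max=1619.03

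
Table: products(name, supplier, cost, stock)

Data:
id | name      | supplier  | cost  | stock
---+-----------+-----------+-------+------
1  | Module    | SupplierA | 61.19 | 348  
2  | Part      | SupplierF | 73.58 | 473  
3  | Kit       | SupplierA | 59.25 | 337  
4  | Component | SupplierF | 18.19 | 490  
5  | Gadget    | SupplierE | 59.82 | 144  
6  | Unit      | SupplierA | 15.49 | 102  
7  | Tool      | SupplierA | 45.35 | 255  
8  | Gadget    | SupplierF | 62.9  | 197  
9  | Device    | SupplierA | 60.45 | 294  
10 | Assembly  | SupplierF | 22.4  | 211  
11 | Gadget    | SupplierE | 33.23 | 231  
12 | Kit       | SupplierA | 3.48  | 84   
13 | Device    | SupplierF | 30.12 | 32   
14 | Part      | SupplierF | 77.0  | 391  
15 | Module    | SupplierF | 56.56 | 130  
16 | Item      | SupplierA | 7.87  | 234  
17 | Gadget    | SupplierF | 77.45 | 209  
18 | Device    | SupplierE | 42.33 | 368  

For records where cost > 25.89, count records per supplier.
SELECT supplier, COUNT(*)
FROM products
WHERE cost > 25.89
GROUP BY supplier

Note: WHERE filters rows before grouping.

Result:
  SupplierA: 4
  SupplierE: 3
  SupplierF: 6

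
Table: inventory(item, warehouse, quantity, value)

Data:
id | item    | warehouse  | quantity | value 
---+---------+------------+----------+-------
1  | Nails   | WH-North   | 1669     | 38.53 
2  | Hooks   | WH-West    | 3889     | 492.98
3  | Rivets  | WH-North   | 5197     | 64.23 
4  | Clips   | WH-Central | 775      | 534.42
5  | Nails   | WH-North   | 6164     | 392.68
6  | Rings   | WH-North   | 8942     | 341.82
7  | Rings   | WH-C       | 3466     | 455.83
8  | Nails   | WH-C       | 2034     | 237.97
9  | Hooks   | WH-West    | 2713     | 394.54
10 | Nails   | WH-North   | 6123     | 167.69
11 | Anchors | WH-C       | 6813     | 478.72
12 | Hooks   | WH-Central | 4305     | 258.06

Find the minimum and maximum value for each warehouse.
SELECT warehouse, MIN(value), MAX(value)
FROM inventory
GROUP BY warehouse

Result:
  WH-C: min=237.97, max=478.72
  WH-Central: min=258.06, max=534.42
  WH-North: min=38.53, max=392.68
  WH-West: min=394.54, max=492.98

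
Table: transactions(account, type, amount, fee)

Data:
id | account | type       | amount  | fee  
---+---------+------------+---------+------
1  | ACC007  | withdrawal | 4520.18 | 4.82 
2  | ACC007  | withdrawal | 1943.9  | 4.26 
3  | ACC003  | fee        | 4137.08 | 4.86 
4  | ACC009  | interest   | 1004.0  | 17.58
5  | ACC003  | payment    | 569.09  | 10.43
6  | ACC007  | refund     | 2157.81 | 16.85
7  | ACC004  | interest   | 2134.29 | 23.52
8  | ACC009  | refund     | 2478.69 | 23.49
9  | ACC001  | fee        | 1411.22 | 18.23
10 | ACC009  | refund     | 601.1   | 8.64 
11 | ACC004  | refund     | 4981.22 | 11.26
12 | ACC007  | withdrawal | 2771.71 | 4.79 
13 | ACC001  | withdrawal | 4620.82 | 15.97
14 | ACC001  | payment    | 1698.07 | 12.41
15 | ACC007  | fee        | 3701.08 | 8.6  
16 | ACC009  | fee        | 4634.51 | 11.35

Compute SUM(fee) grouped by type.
SELECT type, SUM(fee) as result
FROM transactions
GROUP BY type

Result:
  fee: 43.04
  interest: 41.10
  payment: 22.84
  refund: 60.24
  withdrawal: 29.84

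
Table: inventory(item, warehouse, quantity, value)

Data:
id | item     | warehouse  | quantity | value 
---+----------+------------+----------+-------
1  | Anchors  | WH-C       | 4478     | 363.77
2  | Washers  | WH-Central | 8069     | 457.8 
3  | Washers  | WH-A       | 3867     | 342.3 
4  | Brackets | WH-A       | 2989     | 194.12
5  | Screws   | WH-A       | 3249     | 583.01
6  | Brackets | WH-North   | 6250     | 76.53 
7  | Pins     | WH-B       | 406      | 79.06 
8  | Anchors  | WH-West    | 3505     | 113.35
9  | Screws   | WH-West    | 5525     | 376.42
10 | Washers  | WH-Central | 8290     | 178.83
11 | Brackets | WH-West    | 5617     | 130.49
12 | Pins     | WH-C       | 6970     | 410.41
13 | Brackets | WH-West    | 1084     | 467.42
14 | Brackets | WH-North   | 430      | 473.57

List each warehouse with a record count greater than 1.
SELECT warehouse, COUNT(*) as cnt
FROM inventory
GROUP BY warehouse
HAVING COUNT(*) > 1

Result:
  WH-A: 3
  WH-C: 2
  WH-Central: 2
  WH-North: 2
  WH-West: 4

Note: HAVING filters groups after aggregation, WHERE filters rows before.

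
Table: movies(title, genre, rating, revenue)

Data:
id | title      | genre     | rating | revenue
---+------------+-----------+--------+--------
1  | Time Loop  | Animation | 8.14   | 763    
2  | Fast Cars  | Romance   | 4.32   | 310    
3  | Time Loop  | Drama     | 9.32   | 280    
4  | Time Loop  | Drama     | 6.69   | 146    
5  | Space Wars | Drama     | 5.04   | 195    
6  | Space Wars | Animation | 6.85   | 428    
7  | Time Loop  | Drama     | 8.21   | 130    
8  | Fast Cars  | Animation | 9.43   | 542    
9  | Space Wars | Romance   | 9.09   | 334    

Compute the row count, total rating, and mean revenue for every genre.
SELECT genre,
       COUNT(*) as cnt,
       SUM(rating) as total_rating,
       AVG(revenue) as avg_revenue
FROM movies
GROUP BY genre

Result:
  Animation: 3 records, 24.42 total rating, 577.67 avg revenue
  Drama: 4 records, 29.26 total rating, 187.75 avg revenue
  Romance: 2 records, 13.41 total rating, 322.00 avg revenue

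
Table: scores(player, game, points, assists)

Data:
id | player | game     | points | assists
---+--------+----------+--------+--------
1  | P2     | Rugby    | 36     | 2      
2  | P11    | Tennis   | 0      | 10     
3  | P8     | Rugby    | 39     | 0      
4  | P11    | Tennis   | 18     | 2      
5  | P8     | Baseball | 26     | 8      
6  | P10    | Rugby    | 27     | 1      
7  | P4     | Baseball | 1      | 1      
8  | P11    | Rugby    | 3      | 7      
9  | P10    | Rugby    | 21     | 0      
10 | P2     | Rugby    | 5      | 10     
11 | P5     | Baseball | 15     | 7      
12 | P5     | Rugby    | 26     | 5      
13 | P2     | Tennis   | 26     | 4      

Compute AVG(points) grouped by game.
SELECT game, AVG(points) as result
FROM scores
GROUP BY game

Result:
  Baseball: 14.00
  Rugby: 22.43
  Tennis: 14.67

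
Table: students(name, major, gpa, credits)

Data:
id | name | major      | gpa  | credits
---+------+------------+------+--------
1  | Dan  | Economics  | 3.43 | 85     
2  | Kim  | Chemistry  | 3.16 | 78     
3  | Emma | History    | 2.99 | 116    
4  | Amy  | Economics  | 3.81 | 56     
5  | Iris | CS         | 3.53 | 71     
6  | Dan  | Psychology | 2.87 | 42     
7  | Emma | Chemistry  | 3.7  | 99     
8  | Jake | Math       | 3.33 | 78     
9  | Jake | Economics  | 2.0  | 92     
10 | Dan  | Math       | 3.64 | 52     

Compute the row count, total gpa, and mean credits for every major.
SELECT major,
       COUNT(*) as cnt,
       SUM(gpa) as total_gpa,
       AVG(credits) as avg_credits
FROM students
GROUP BY major

Result:
  CS: 1 records, 3.53 total gpa, 71.00 avg credits
  Chemistry: 2 records, 6.86 total gpa, 88.50 avg credits
  Economics: 3 records, 9.24 total gpa, 77.67 avg credits
  History: 1 records, 2.99 total gpa, 116.00 avg credits
  Math: 2 records, 6.97 total gpa, 65.00 avg credits
  Psychology: 1 records, 2.87 total gpa, 42.00 avg credits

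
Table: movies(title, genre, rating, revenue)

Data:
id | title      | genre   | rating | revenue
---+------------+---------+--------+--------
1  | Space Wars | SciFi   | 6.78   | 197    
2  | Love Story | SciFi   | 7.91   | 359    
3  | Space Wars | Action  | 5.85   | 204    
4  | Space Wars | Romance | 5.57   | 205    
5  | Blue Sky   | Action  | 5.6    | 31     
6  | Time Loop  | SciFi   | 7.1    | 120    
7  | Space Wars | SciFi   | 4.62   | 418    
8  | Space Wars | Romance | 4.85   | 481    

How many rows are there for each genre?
SELECT genre, COUNT(*) as count
FROM movies
GROUP BY genre

Result:
  Action: 2
  Romance: 2
  SciFi: 4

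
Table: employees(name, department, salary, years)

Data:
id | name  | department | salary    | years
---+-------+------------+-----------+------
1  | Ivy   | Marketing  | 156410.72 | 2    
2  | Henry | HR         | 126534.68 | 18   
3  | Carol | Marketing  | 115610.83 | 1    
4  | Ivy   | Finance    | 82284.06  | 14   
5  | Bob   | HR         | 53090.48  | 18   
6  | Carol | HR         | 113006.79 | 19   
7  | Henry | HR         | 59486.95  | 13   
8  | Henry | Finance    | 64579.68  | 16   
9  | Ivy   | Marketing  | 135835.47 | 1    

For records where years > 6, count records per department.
SELECT department, COUNT(*)
FROM employees
WHERE years > 6
GROUP BY department

Note: WHERE filters rows before grouping.

Result:
  Finance: 2
  HR: 4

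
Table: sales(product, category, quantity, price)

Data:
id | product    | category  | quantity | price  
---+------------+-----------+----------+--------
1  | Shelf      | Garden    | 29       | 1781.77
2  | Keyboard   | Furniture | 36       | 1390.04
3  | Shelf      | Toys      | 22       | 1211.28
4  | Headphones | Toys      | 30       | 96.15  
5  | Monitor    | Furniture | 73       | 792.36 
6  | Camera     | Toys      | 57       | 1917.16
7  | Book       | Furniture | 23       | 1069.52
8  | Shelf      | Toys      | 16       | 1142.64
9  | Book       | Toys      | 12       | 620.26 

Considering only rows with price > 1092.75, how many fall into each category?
SELECT category, COUNT(*)
FROM sales
WHERE price > 1092.75
GROUP BY category

Note: WHERE filters rows before grouping.

Result:
  Furniture: 1
  Garden: 1
  Toys: 3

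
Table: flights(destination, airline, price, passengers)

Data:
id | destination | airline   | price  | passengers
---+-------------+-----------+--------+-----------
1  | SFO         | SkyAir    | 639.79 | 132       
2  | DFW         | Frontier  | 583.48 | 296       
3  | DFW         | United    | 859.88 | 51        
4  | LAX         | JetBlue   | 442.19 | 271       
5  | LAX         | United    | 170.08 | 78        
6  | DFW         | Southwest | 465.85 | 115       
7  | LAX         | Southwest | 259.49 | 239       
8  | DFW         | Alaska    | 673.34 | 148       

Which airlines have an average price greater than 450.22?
SELECT airline, AVG(price)
FROM flights
GROUP BY airline
HAVING AVG(price) > 450.22

Result:
  Alaska: avg=673.34
  Frontier: avg=583.48
  SkyAir: avg=639.79
  United: avg=514.98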